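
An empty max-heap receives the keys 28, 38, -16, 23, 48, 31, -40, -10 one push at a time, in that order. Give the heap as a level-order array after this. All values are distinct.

Insert 28:
  append 28 at index 0 → [28] (no swap needed)
Insert 38:
  append 38 at index 1 → [28, 38]
  38 > parent 28 at index 0, swap → [38, 28]
Insert -16:
  append -16 at index 2 → [38, 28, -16] (no swap needed)
Insert 23:
  append 23 at index 3 → [38, 28, -16, 23] (no swap needed)
Insert 48:
  append 48 at index 4 → [38, 28, -16, 23, 48]
  48 > parent 28 at index 1, swap → [38, 48, -16, 23, 28]
  48 > parent 38 at index 0, swap → [48, 38, -16, 23, 28]
Insert 31:
  append 31 at index 5 → [48, 38, -16, 23, 28, 31]
  31 > parent -16 at index 2, swap → [48, 38, 31, 23, 28, -16]
Insert -40:
  append -40 at index 6 → [48, 38, 31, 23, 28, -16, -40] (no swap needed)
Insert -10:
  append -10 at index 7 → [48, 38, 31, 23, 28, -16, -40, -10] (no swap needed)

[48, 38, 31, 23, 28, -16, -40, -10]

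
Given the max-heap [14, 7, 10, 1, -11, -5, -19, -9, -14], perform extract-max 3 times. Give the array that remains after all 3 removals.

[1, -9, -5, -19, -11, -14]

extract-max #1 returns 14:
  remove root 14; move last element -14 to root → [-14, 7, 10, 1, -11, -5, -19, -9]
  -14 vs larger child 10 at index 2, swap → [10, 7, -14, 1, -11, -5, -19, -9]
  -14 vs larger child -5 at index 5, swap → [10, 7, -5, 1, -11, -14, -19, -9]
extract-max #2 returns 10:
  remove root 10; move last element -9 to root → [-9, 7, -5, 1, -11, -14, -19]
  -9 vs larger child 7 at index 1, swap → [7, -9, -5, 1, -11, -14, -19]
  -9 vs larger child 1 at index 3, swap → [7, 1, -5, -9, -11, -14, -19]
extract-max #3 returns 7:
  remove root 7; move last element -19 to root → [-19, 1, -5, -9, -11, -14]
  -19 vs larger child 1 at index 1, swap → [1, -19, -5, -9, -11, -14]
  -19 vs larger child -9 at index 3, swap → [1, -9, -5, -19, -11, -14]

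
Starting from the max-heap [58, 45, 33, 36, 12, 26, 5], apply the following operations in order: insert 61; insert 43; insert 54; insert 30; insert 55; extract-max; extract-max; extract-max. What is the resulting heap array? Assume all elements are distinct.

insert 61:
  append 61 at index 7 → [58, 45, 33, 36, 12, 26, 5, 61]
  61 > parent 36 at index 3, swap → [58, 45, 33, 61, 12, 26, 5, 36]
  61 > parent 45 at index 1, swap → [58, 61, 33, 45, 12, 26, 5, 36]
  61 > parent 58 at index 0, swap → [61, 58, 33, 45, 12, 26, 5, 36]
insert 43:
  append 43 at index 8 → [61, 58, 33, 45, 12, 26, 5, 36, 43] (no swap needed)
insert 54:
  append 54 at index 9 → [61, 58, 33, 45, 12, 26, 5, 36, 43, 54]
  54 > parent 12 at index 4, swap → [61, 58, 33, 45, 54, 26, 5, 36, 43, 12]
insert 30:
  append 30 at index 10 → [61, 58, 33, 45, 54, 26, 5, 36, 43, 12, 30] (no swap needed)
insert 55:
  append 55 at index 11 → [61, 58, 33, 45, 54, 26, 5, 36, 43, 12, 30, 55]
  55 > parent 26 at index 5, swap → [61, 58, 33, 45, 54, 55, 5, 36, 43, 12, 30, 26]
  55 > parent 33 at index 2, swap → [61, 58, 55, 45, 54, 33, 5, 36, 43, 12, 30, 26]
extract-max → returns 61:
  remove root 61; move last element 26 to root → [26, 58, 55, 45, 54, 33, 5, 36, 43, 12, 30]
  26 vs larger child 58 at index 1, swap → [58, 26, 55, 45, 54, 33, 5, 36, 43, 12, 30]
  26 vs larger child 54 at index 4, swap → [58, 54, 55, 45, 26, 33, 5, 36, 43, 12, 30]
  26 vs larger child 30 at index 10, swap → [58, 54, 55, 45, 30, 33, 5, 36, 43, 12, 26]
extract-max → returns 58:
  remove root 58; move last element 26 to root → [26, 54, 55, 45, 30, 33, 5, 36, 43, 12]
  26 vs larger child 55 at index 2, swap → [55, 54, 26, 45, 30, 33, 5, 36, 43, 12]
  26 vs larger child 33 at index 5, swap → [55, 54, 33, 45, 30, 26, 5, 36, 43, 12]
extract-max → returns 55:
  remove root 55; move last element 12 to root → [12, 54, 33, 45, 30, 26, 5, 36, 43]
  12 vs larger child 54 at index 1, swap → [54, 12, 33, 45, 30, 26, 5, 36, 43]
  12 vs larger child 45 at index 3, swap → [54, 45, 33, 12, 30, 26, 5, 36, 43]
  12 vs larger child 43 at index 8, swap → [54, 45, 33, 43, 30, 26, 5, 36, 12]

[54, 45, 33, 43, 30, 26, 5, 36, 12]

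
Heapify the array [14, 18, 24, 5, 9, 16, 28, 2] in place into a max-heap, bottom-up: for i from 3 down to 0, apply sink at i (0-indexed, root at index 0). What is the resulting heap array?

sift down from index 3: already satisfies heap property
sift down from index 2:
  24 vs larger child 28 at index 6, swap → [14, 18, 28, 5, 9, 16, 24, 2]
sift down from index 1: already satisfies heap property
sift down from index 0:
  14 vs larger child 28 at index 2, swap → [28, 18, 14, 5, 9, 16, 24, 2]
  14 vs larger child 24 at index 6, swap → [28, 18, 24, 5, 9, 16, 14, 2]

[28, 18, 24, 5, 9, 16, 14, 2]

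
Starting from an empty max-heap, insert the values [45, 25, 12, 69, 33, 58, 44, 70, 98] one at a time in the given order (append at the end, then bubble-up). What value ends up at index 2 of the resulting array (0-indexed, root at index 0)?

Insert 45:
  append 45 at index 0 → [45] (no swap needed)
Insert 25:
  append 25 at index 1 → [45, 25] (no swap needed)
Insert 12:
  append 12 at index 2 → [45, 25, 12] (no swap needed)
Insert 69:
  append 69 at index 3 → [45, 25, 12, 69]
  69 > parent 25 at index 1, swap → [45, 69, 12, 25]
  69 > parent 45 at index 0, swap → [69, 45, 12, 25]
Insert 33:
  append 33 at index 4 → [69, 45, 12, 25, 33] (no swap needed)
Insert 58:
  append 58 at index 5 → [69, 45, 12, 25, 33, 58]
  58 > parent 12 at index 2, swap → [69, 45, 58, 25, 33, 12]
Insert 44:
  append 44 at index 6 → [69, 45, 58, 25, 33, 12, 44] (no swap needed)
Insert 70:
  append 70 at index 7 → [69, 45, 58, 25, 33, 12, 44, 70]
  70 > parent 25 at index 3, swap → [69, 45, 58, 70, 33, 12, 44, 25]
  70 > parent 45 at index 1, swap → [69, 70, 58, 45, 33, 12, 44, 25]
  70 > parent 69 at index 0, swap → [70, 69, 58, 45, 33, 12, 44, 25]
Insert 98:
  append 98 at index 8 → [70, 69, 58, 45, 33, 12, 44, 25, 98]
  98 > parent 45 at index 3, swap → [70, 69, 58, 98, 33, 12, 44, 25, 45]
  98 > parent 69 at index 1, swap → [70, 98, 58, 69, 33, 12, 44, 25, 45]
  98 > parent 70 at index 0, swap → [98, 70, 58, 69, 33, 12, 44, 25, 45]
resulting array: [98, 70, 58, 69, 33, 12, 44, 25, 45]

58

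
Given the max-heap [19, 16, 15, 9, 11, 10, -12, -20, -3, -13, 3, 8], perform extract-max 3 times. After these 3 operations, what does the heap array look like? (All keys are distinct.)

extract-max #1 returns 19:
  remove root 19; move last element 8 to root → [8, 16, 15, 9, 11, 10, -12, -20, -3, -13, 3]
  8 vs larger child 16 at index 1, swap → [16, 8, 15, 9, 11, 10, -12, -20, -3, -13, 3]
  8 vs larger child 11 at index 4, swap → [16, 11, 15, 9, 8, 10, -12, -20, -3, -13, 3]
extract-max #2 returns 16:
  remove root 16; move last element 3 to root → [3, 11, 15, 9, 8, 10, -12, -20, -3, -13]
  3 vs larger child 15 at index 2, swap → [15, 11, 3, 9, 8, 10, -12, -20, -3, -13]
  3 vs larger child 10 at index 5, swap → [15, 11, 10, 9, 8, 3, -12, -20, -3, -13]
extract-max #3 returns 15:
  remove root 15; move last element -13 to root → [-13, 11, 10, 9, 8, 3, -12, -20, -3]
  -13 vs larger child 11 at index 1, swap → [11, -13, 10, 9, 8, 3, -12, -20, -3]
  -13 vs larger child 9 at index 3, swap → [11, 9, 10, -13, 8, 3, -12, -20, -3]
  -13 vs larger child -3 at index 8, swap → [11, 9, 10, -3, 8, 3, -12, -20, -13]

[11, 9, 10, -3, 8, 3, -12, -20, -13]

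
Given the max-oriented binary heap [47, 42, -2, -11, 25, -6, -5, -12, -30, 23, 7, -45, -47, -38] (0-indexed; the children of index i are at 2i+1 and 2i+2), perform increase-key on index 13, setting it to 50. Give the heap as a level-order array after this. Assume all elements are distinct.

[50, 42, 47, -11, 25, -6, -2, -12, -30, 23, 7, -45, -47, -5]

set index 13 from -38 to 50 → [47, 42, -2, -11, 25, -6, -5, -12, -30, 23, 7, -45, -47, 50]
50 > parent -5 at index 6, swap → [47, 42, -2, -11, 25, -6, 50, -12, -30, 23, 7, -45, -47, -5]
50 > parent -2 at index 2, swap → [47, 42, 50, -11, 25, -6, -2, -12, -30, 23, 7, -45, -47, -5]
50 > parent 47 at index 0, swap → [50, 42, 47, -11, 25, -6, -2, -12, -30, 23, 7, -45, -47, -5]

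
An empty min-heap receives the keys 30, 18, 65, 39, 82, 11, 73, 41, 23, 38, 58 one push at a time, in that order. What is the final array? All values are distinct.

Insert 30:
  append 30 at index 0 → [30] (no swap needed)
Insert 18:
  append 18 at index 1 → [30, 18]
  18 < parent 30 at index 0, swap → [18, 30]
Insert 65:
  append 65 at index 2 → [18, 30, 65] (no swap needed)
Insert 39:
  append 39 at index 3 → [18, 30, 65, 39] (no swap needed)
Insert 82:
  append 82 at index 4 → [18, 30, 65, 39, 82] (no swap needed)
Insert 11:
  append 11 at index 5 → [18, 30, 65, 39, 82, 11]
  11 < parent 65 at index 2, swap → [18, 30, 11, 39, 82, 65]
  11 < parent 18 at index 0, swap → [11, 30, 18, 39, 82, 65]
Insert 73:
  append 73 at index 6 → [11, 30, 18, 39, 82, 65, 73] (no swap needed)
Insert 41:
  append 41 at index 7 → [11, 30, 18, 39, 82, 65, 73, 41] (no swap needed)
Insert 23:
  append 23 at index 8 → [11, 30, 18, 39, 82, 65, 73, 41, 23]
  23 < parent 39 at index 3, swap → [11, 30, 18, 23, 82, 65, 73, 41, 39]
  23 < parent 30 at index 1, swap → [11, 23, 18, 30, 82, 65, 73, 41, 39]
Insert 38:
  append 38 at index 9 → [11, 23, 18, 30, 82, 65, 73, 41, 39, 38]
  38 < parent 82 at index 4, swap → [11, 23, 18, 30, 38, 65, 73, 41, 39, 82]
Insert 58:
  append 58 at index 10 → [11, 23, 18, 30, 38, 65, 73, 41, 39, 82, 58] (no swap needed)

[11, 23, 18, 30, 38, 65, 73, 41, 39, 82, 58]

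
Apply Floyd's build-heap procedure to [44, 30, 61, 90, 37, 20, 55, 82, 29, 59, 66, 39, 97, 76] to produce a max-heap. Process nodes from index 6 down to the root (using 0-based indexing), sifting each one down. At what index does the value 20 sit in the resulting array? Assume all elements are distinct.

sift down from index 6:
  55 vs only child 76 at index 13, swap → [44, 30, 61, 90, 37, 20, 76, 82, 29, 59, 66, 39, 97, 55]
sift down from index 5:
  20 vs larger child 97 at index 12, swap → [44, 30, 61, 90, 37, 97, 76, 82, 29, 59, 66, 39, 20, 55]
sift down from index 4:
  37 vs larger child 66 at index 10, swap → [44, 30, 61, 90, 66, 97, 76, 82, 29, 59, 37, 39, 20, 55]
sift down from index 3: already satisfies heap property
sift down from index 2:
  61 vs larger child 97 at index 5, swap → [44, 30, 97, 90, 66, 61, 76, 82, 29, 59, 37, 39, 20, 55]
sift down from index 1:
  30 vs larger child 90 at index 3, swap → [44, 90, 97, 30, 66, 61, 76, 82, 29, 59, 37, 39, 20, 55]
  30 vs larger child 82 at index 7, swap → [44, 90, 97, 82, 66, 61, 76, 30, 29, 59, 37, 39, 20, 55]
sift down from index 0:
  44 vs larger child 97 at index 2, swap → [97, 90, 44, 82, 66, 61, 76, 30, 29, 59, 37, 39, 20, 55]
  44 vs larger child 76 at index 6, swap → [97, 90, 76, 82, 66, 61, 44, 30, 29, 59, 37, 39, 20, 55]
  44 vs only child 55 at index 13, swap → [97, 90, 76, 82, 66, 61, 55, 30, 29, 59, 37, 39, 20, 44]
resulting array: [97, 90, 76, 82, 66, 61, 55, 30, 29, 59, 37, 39, 20, 44]

12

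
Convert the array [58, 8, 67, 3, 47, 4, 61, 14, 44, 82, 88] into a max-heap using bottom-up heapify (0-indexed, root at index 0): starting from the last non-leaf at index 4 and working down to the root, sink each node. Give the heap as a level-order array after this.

[88, 82, 67, 44, 58, 4, 61, 14, 3, 8, 47]

sift down from index 4:
  47 vs larger child 88 at index 10, swap → [58, 8, 67, 3, 88, 4, 61, 14, 44, 82, 47]
sift down from index 3:
  3 vs larger child 44 at index 8, swap → [58, 8, 67, 44, 88, 4, 61, 14, 3, 82, 47]
sift down from index 2: already satisfies heap property
sift down from index 1:
  8 vs larger child 88 at index 4, swap → [58, 88, 67, 44, 8, 4, 61, 14, 3, 82, 47]
  8 vs larger child 82 at index 9, swap → [58, 88, 67, 44, 82, 4, 61, 14, 3, 8, 47]
sift down from index 0:
  58 vs larger child 88 at index 1, swap → [88, 58, 67, 44, 82, 4, 61, 14, 3, 8, 47]
  58 vs larger child 82 at index 4, swap → [88, 82, 67, 44, 58, 4, 61, 14, 3, 8, 47]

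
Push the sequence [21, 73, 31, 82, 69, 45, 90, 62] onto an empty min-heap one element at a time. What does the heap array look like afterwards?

[21, 62, 31, 69, 73, 45, 90, 82]

Insert 21:
  append 21 at index 0 → [21] (no swap needed)
Insert 73:
  append 73 at index 1 → [21, 73] (no swap needed)
Insert 31:
  append 31 at index 2 → [21, 73, 31] (no swap needed)
Insert 82:
  append 82 at index 3 → [21, 73, 31, 82] (no swap needed)
Insert 69:
  append 69 at index 4 → [21, 73, 31, 82, 69]
  69 < parent 73 at index 1, swap → [21, 69, 31, 82, 73]
Insert 45:
  append 45 at index 5 → [21, 69, 31, 82, 73, 45] (no swap needed)
Insert 90:
  append 90 at index 6 → [21, 69, 31, 82, 73, 45, 90] (no swap needed)
Insert 62:
  append 62 at index 7 → [21, 69, 31, 82, 73, 45, 90, 62]
  62 < parent 82 at index 3, swap → [21, 69, 31, 62, 73, 45, 90, 82]
  62 < parent 69 at index 1, swap → [21, 62, 31, 69, 73, 45, 90, 82]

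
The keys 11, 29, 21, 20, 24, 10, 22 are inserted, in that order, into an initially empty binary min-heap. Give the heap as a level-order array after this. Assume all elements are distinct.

[10, 20, 11, 29, 24, 21, 22]

Insert 11:
  append 11 at index 0 → [11] (no swap needed)
Insert 29:
  append 29 at index 1 → [11, 29] (no swap needed)
Insert 21:
  append 21 at index 2 → [11, 29, 21] (no swap needed)
Insert 20:
  append 20 at index 3 → [11, 29, 21, 20]
  20 < parent 29 at index 1, swap → [11, 20, 21, 29]
Insert 24:
  append 24 at index 4 → [11, 20, 21, 29, 24] (no swap needed)
Insert 10:
  append 10 at index 5 → [11, 20, 21, 29, 24, 10]
  10 < parent 21 at index 2, swap → [11, 20, 10, 29, 24, 21]
  10 < parent 11 at index 0, swap → [10, 20, 11, 29, 24, 21]
Insert 22:
  append 22 at index 6 → [10, 20, 11, 29, 24, 21, 22] (no swap needed)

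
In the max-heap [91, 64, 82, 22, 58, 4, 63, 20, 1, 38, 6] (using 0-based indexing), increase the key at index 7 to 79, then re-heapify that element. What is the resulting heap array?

[91, 79, 82, 64, 58, 4, 63, 22, 1, 38, 6]

set index 7 from 20 to 79 → [91, 64, 82, 22, 58, 4, 63, 79, 1, 38, 6]
79 > parent 22 at index 3, swap → [91, 64, 82, 79, 58, 4, 63, 22, 1, 38, 6]
79 > parent 64 at index 1, swap → [91, 79, 82, 64, 58, 4, 63, 22, 1, 38, 6]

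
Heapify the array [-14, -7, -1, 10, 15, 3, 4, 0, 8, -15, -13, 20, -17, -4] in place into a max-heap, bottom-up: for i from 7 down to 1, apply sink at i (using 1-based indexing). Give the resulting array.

sift down from index 7: already satisfies heap property
sift down from index 6:
  3 vs larger child 20 at index 12, swap → [-14, -7, -1, 10, 15, 20, 4, 0, 8, -15, -13, 3, -17, -4]
sift down from index 5: already satisfies heap property
sift down from index 4: already satisfies heap property
sift down from index 3:
  -1 vs larger child 20 at index 6, swap → [-14, -7, 20, 10, 15, -1, 4, 0, 8, -15, -13, 3, -17, -4]
  -1 vs larger child 3 at index 12, swap → [-14, -7, 20, 10, 15, 3, 4, 0, 8, -15, -13, -1, -17, -4]
sift down from index 2:
  -7 vs larger child 15 at index 5, swap → [-14, 15, 20, 10, -7, 3, 4, 0, 8, -15, -13, -1, -17, -4]
sift down from index 1:
  -14 vs larger child 20 at index 3, swap → [20, 15, -14, 10, -7, 3, 4, 0, 8, -15, -13, -1, -17, -4]
  -14 vs larger child 4 at index 7, swap → [20, 15, 4, 10, -7, 3, -14, 0, 8, -15, -13, -1, -17, -4]
  -14 vs only child -4 at index 14, swap → [20, 15, 4, 10, -7, 3, -4, 0, 8, -15, -13, -1, -17, -14]

[20, 15, 4, 10, -7, 3, -4, 0, 8, -15, -13, -1, -17, -14]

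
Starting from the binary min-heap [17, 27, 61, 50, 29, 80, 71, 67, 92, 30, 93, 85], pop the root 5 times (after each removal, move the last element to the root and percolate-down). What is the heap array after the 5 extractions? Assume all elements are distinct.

extract-min #1 returns 17:
  remove root 17; move last element 85 to root → [85, 27, 61, 50, 29, 80, 71, 67, 92, 30, 93]
  85 vs smaller child 27 at index 1, swap → [27, 85, 61, 50, 29, 80, 71, 67, 92, 30, 93]
  85 vs smaller child 29 at index 4, swap → [27, 29, 61, 50, 85, 80, 71, 67, 92, 30, 93]
  85 vs smaller child 30 at index 9, swap → [27, 29, 61, 50, 30, 80, 71, 67, 92, 85, 93]
extract-min #2 returns 27:
  remove root 27; move last element 93 to root → [93, 29, 61, 50, 30, 80, 71, 67, 92, 85]
  93 vs smaller child 29 at index 1, swap → [29, 93, 61, 50, 30, 80, 71, 67, 92, 85]
  93 vs smaller child 30 at index 4, swap → [29, 30, 61, 50, 93, 80, 71, 67, 92, 85]
  93 vs only child 85 at index 9, swap → [29, 30, 61, 50, 85, 80, 71, 67, 92, 93]
extract-min #3 returns 29:
  remove root 29; move last element 93 to root → [93, 30, 61, 50, 85, 80, 71, 67, 92]
  93 vs smaller child 30 at index 1, swap → [30, 93, 61, 50, 85, 80, 71, 67, 92]
  93 vs smaller child 50 at index 3, swap → [30, 50, 61, 93, 85, 80, 71, 67, 92]
  93 vs smaller child 67 at index 7, swap → [30, 50, 61, 67, 85, 80, 71, 93, 92]
extract-min #4 returns 30:
  remove root 30; move last element 92 to root → [92, 50, 61, 67, 85, 80, 71, 93]
  92 vs smaller child 50 at index 1, swap → [50, 92, 61, 67, 85, 80, 71, 93]
  92 vs smaller child 67 at index 3, swap → [50, 67, 61, 92, 85, 80, 71, 93]
extract-min #5 returns 50:
  remove root 50; move last element 93 to root → [93, 67, 61, 92, 85, 80, 71]
  93 vs smaller child 61 at index 2, swap → [61, 67, 93, 92, 85, 80, 71]
  93 vs smaller child 71 at index 6, swap → [61, 67, 71, 92, 85, 80, 93]

[61, 67, 71, 92, 85, 80, 93]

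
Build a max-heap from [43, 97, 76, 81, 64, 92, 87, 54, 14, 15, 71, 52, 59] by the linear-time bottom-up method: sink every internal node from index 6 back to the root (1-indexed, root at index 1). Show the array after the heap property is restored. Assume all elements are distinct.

[97, 81, 92, 54, 71, 76, 87, 43, 14, 15, 64, 52, 59]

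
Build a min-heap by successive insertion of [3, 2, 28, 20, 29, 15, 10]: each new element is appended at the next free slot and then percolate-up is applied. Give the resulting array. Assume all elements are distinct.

Insert 3:
  append 3 at index 0 → [3] (no swap needed)
Insert 2:
  append 2 at index 1 → [3, 2]
  2 < parent 3 at index 0, swap → [2, 3]
Insert 28:
  append 28 at index 2 → [2, 3, 28] (no swap needed)
Insert 20:
  append 20 at index 3 → [2, 3, 28, 20] (no swap needed)
Insert 29:
  append 29 at index 4 → [2, 3, 28, 20, 29] (no swap needed)
Insert 15:
  append 15 at index 5 → [2, 3, 28, 20, 29, 15]
  15 < parent 28 at index 2, swap → [2, 3, 15, 20, 29, 28]
Insert 10:
  append 10 at index 6 → [2, 3, 15, 20, 29, 28, 10]
  10 < parent 15 at index 2, swap → [2, 3, 10, 20, 29, 28, 15]

[2, 3, 10, 20, 29, 28, 15]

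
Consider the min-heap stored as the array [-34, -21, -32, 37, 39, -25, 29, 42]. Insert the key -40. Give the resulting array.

append -40 at index 8 → [-34, -21, -32, 37, 39, -25, 29, 42, -40]
-40 < parent 37 at index 3, swap → [-34, -21, -32, -40, 39, -25, 29, 42, 37]
-40 < parent -21 at index 1, swap → [-34, -40, -32, -21, 39, -25, 29, 42, 37]
-40 < parent -34 at index 0, swap → [-40, -34, -32, -21, 39, -25, 29, 42, 37]

[-40, -34, -32, -21, 39, -25, 29, 42, 37]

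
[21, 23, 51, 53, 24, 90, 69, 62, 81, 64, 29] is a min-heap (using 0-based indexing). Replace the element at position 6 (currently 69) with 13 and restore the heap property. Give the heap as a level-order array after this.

set index 6 from 69 to 13 → [21, 23, 51, 53, 24, 90, 13, 62, 81, 64, 29]
13 < parent 51 at index 2, swap → [21, 23, 13, 53, 24, 90, 51, 62, 81, 64, 29]
13 < parent 21 at index 0, swap → [13, 23, 21, 53, 24, 90, 51, 62, 81, 64, 29]

[13, 23, 21, 53, 24, 90, 51, 62, 81, 64, 29]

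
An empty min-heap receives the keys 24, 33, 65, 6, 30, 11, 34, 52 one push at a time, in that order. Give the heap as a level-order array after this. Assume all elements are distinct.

[6, 24, 11, 33, 30, 65, 34, 52]

Insert 24:
  append 24 at index 0 → [24] (no swap needed)
Insert 33:
  append 33 at index 1 → [24, 33] (no swap needed)
Insert 65:
  append 65 at index 2 → [24, 33, 65] (no swap needed)
Insert 6:
  append 6 at index 3 → [24, 33, 65, 6]
  6 < parent 33 at index 1, swap → [24, 6, 65, 33]
  6 < parent 24 at index 0, swap → [6, 24, 65, 33]
Insert 30:
  append 30 at index 4 → [6, 24, 65, 33, 30] (no swap needed)
Insert 11:
  append 11 at index 5 → [6, 24, 65, 33, 30, 11]
  11 < parent 65 at index 2, swap → [6, 24, 11, 33, 30, 65]
Insert 34:
  append 34 at index 6 → [6, 24, 11, 33, 30, 65, 34] (no swap needed)
Insert 52:
  append 52 at index 7 → [6, 24, 11, 33, 30, 65, 34, 52] (no swap needed)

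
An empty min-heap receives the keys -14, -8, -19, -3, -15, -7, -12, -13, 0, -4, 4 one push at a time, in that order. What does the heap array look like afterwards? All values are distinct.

[-19, -15, -14, -13, -8, -7, -12, -3, 0, -4, 4]

Insert -14:
  append -14 at index 0 → [-14] (no swap needed)
Insert -8:
  append -8 at index 1 → [-14, -8] (no swap needed)
Insert -19:
  append -19 at index 2 → [-14, -8, -19]
  -19 < parent -14 at index 0, swap → [-19, -8, -14]
Insert -3:
  append -3 at index 3 → [-19, -8, -14, -3] (no swap needed)
Insert -15:
  append -15 at index 4 → [-19, -8, -14, -3, -15]
  -15 < parent -8 at index 1, swap → [-19, -15, -14, -3, -8]
Insert -7:
  append -7 at index 5 → [-19, -15, -14, -3, -8, -7] (no swap needed)
Insert -12:
  append -12 at index 6 → [-19, -15, -14, -3, -8, -7, -12] (no swap needed)
Insert -13:
  append -13 at index 7 → [-19, -15, -14, -3, -8, -7, -12, -13]
  -13 < parent -3 at index 3, swap → [-19, -15, -14, -13, -8, -7, -12, -3]
Insert 0:
  append 0 at index 8 → [-19, -15, -14, -13, -8, -7, -12, -3, 0] (no swap needed)
Insert -4:
  append -4 at index 9 → [-19, -15, -14, -13, -8, -7, -12, -3, 0, -4] (no swap needed)
Insert 4:
  append 4 at index 10 → [-19, -15, -14, -13, -8, -7, -12, -3, 0, -4, 4] (no swap needed)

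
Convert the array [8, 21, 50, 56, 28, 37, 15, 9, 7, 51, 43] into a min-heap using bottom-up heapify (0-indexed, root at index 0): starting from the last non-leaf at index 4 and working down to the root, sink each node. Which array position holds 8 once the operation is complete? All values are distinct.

sift down from index 4: already satisfies heap property
sift down from index 3:
  56 vs smaller child 7 at index 8, swap → [8, 21, 50, 7, 28, 37, 15, 9, 56, 51, 43]
sift down from index 2:
  50 vs smaller child 15 at index 6, swap → [8, 21, 15, 7, 28, 37, 50, 9, 56, 51, 43]
sift down from index 1:
  21 vs smaller child 7 at index 3, swap → [8, 7, 15, 21, 28, 37, 50, 9, 56, 51, 43]
  21 vs smaller child 9 at index 7, swap → [8, 7, 15, 9, 28, 37, 50, 21, 56, 51, 43]
sift down from index 0:
  8 vs smaller child 7 at index 1, swap → [7, 8, 15, 9, 28, 37, 50, 21, 56, 51, 43]
resulting array: [7, 8, 15, 9, 28, 37, 50, 21, 56, 51, 43]

1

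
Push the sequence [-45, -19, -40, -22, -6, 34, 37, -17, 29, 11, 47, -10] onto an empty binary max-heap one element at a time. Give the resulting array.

Insert -45:
  append -45 at index 0 → [-45] (no swap needed)
Insert -19:
  append -19 at index 1 → [-45, -19]
  -19 > parent -45 at index 0, swap → [-19, -45]
Insert -40:
  append -40 at index 2 → [-19, -45, -40] (no swap needed)
Insert -22:
  append -22 at index 3 → [-19, -45, -40, -22]
  -22 > parent -45 at index 1, swap → [-19, -22, -40, -45]
Insert -6:
  append -6 at index 4 → [-19, -22, -40, -45, -6]
  -6 > parent -22 at index 1, swap → [-19, -6, -40, -45, -22]
  -6 > parent -19 at index 0, swap → [-6, -19, -40, -45, -22]
Insert 34:
  append 34 at index 5 → [-6, -19, -40, -45, -22, 34]
  34 > parent -40 at index 2, swap → [-6, -19, 34, -45, -22, -40]
  34 > parent -6 at index 0, swap → [34, -19, -6, -45, -22, -40]
Insert 37:
  append 37 at index 6 → [34, -19, -6, -45, -22, -40, 37]
  37 > parent -6 at index 2, swap → [34, -19, 37, -45, -22, -40, -6]
  37 > parent 34 at index 0, swap → [37, -19, 34, -45, -22, -40, -6]
Insert -17:
  append -17 at index 7 → [37, -19, 34, -45, -22, -40, -6, -17]
  -17 > parent -45 at index 3, swap → [37, -19, 34, -17, -22, -40, -6, -45]
  -17 > parent -19 at index 1, swap → [37, -17, 34, -19, -22, -40, -6, -45]
Insert 29:
  append 29 at index 8 → [37, -17, 34, -19, -22, -40, -6, -45, 29]
  29 > parent -19 at index 3, swap → [37, -17, 34, 29, -22, -40, -6, -45, -19]
  29 > parent -17 at index 1, swap → [37, 29, 34, -17, -22, -40, -6, -45, -19]
Insert 11:
  append 11 at index 9 → [37, 29, 34, -17, -22, -40, -6, -45, -19, 11]
  11 > parent -22 at index 4, swap → [37, 29, 34, -17, 11, -40, -6, -45, -19, -22]
Insert 47:
  append 47 at index 10 → [37, 29, 34, -17, 11, -40, -6, -45, -19, -22, 47]
  47 > parent 11 at index 4, swap → [37, 29, 34, -17, 47, -40, -6, -45, -19, -22, 11]
  47 > parent 29 at index 1, swap → [37, 47, 34, -17, 29, -40, -6, -45, -19, -22, 11]
  47 > parent 37 at index 0, swap → [47, 37, 34, -17, 29, -40, -6, -45, -19, -22, 11]
Insert -10:
  append -10 at index 11 → [47, 37, 34, -17, 29, -40, -6, -45, -19, -22, 11, -10]
  -10 > parent -40 at index 5, swap → [47, 37, 34, -17, 29, -10, -6, -45, -19, -22, 11, -40]

[47, 37, 34, -17, 29, -10, -6, -45, -19, -22, 11, -40]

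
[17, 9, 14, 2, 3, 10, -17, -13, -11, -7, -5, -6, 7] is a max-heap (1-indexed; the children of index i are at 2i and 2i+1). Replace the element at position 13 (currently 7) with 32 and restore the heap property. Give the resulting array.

set index 13 from 7 to 32 → [17, 9, 14, 2, 3, 10, -17, -13, -11, -7, -5, -6, 32]
32 > parent 10 at index 6, swap → [17, 9, 14, 2, 3, 32, -17, -13, -11, -7, -5, -6, 10]
32 > parent 14 at index 3, swap → [17, 9, 32, 2, 3, 14, -17, -13, -11, -7, -5, -6, 10]
32 > parent 17 at index 1, swap → [32, 9, 17, 2, 3, 14, -17, -13, -11, -7, -5, -6, 10]

[32, 9, 17, 2, 3, 14, -17, -13, -11, -7, -5, -6, 10]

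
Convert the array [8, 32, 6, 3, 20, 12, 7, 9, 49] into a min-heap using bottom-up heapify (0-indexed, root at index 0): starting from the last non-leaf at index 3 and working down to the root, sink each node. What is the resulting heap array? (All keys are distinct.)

[3, 8, 6, 9, 20, 12, 7, 32, 49]

sift down from index 3: already satisfies heap property
sift down from index 2: already satisfies heap property
sift down from index 1:
  32 vs smaller child 3 at index 3, swap → [8, 3, 6, 32, 20, 12, 7, 9, 49]
  32 vs smaller child 9 at index 7, swap → [8, 3, 6, 9, 20, 12, 7, 32, 49]
sift down from index 0:
  8 vs smaller child 3 at index 1, swap → [3, 8, 6, 9, 20, 12, 7, 32, 49]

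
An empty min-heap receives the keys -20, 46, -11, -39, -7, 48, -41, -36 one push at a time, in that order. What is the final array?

[-41, -36, -39, -20, -7, 48, -11, 46]

Insert -20:
  append -20 at index 0 → [-20] (no swap needed)
Insert 46:
  append 46 at index 1 → [-20, 46] (no swap needed)
Insert -11:
  append -11 at index 2 → [-20, 46, -11] (no swap needed)
Insert -39:
  append -39 at index 3 → [-20, 46, -11, -39]
  -39 < parent 46 at index 1, swap → [-20, -39, -11, 46]
  -39 < parent -20 at index 0, swap → [-39, -20, -11, 46]
Insert -7:
  append -7 at index 4 → [-39, -20, -11, 46, -7] (no swap needed)
Insert 48:
  append 48 at index 5 → [-39, -20, -11, 46, -7, 48] (no swap needed)
Insert -41:
  append -41 at index 6 → [-39, -20, -11, 46, -7, 48, -41]
  -41 < parent -11 at index 2, swap → [-39, -20, -41, 46, -7, 48, -11]
  -41 < parent -39 at index 0, swap → [-41, -20, -39, 46, -7, 48, -11]
Insert -36:
  append -36 at index 7 → [-41, -20, -39, 46, -7, 48, -11, -36]
  -36 < parent 46 at index 3, swap → [-41, -20, -39, -36, -7, 48, -11, 46]
  -36 < parent -20 at index 1, swap → [-41, -36, -39, -20, -7, 48, -11, 46]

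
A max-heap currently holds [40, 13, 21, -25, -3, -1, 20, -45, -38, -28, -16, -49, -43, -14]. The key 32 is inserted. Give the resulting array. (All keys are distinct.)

[40, 13, 32, -25, -3, -1, 21, -45, -38, -28, -16, -49, -43, -14, 20]

append 32 at index 14 → [40, 13, 21, -25, -3, -1, 20, -45, -38, -28, -16, -49, -43, -14, 32]
32 > parent 20 at index 6, swap → [40, 13, 21, -25, -3, -1, 32, -45, -38, -28, -16, -49, -43, -14, 20]
32 > parent 21 at index 2, swap → [40, 13, 32, -25, -3, -1, 21, -45, -38, -28, -16, -49, -43, -14, 20]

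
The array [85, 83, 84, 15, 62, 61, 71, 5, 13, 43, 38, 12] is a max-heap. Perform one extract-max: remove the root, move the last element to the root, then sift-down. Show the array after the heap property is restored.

[84, 83, 71, 15, 62, 61, 12, 5, 13, 43, 38]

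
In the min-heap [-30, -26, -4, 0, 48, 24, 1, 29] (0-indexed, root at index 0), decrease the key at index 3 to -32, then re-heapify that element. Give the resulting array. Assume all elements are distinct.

set index 3 from 0 to -32 → [-30, -26, -4, -32, 48, 24, 1, 29]
-32 < parent -26 at index 1, swap → [-30, -32, -4, -26, 48, 24, 1, 29]
-32 < parent -30 at index 0, swap → [-32, -30, -4, -26, 48, 24, 1, 29]

[-32, -30, -4, -26, 48, 24, 1, 29]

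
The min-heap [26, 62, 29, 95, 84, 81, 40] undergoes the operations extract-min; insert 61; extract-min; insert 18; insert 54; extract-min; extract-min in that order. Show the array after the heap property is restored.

[54, 62, 61, 95, 84, 81]

extract-min → returns 26:
  remove root 26; move last element 40 to root → [40, 62, 29, 95, 84, 81]
  40 vs smaller child 29 at index 2, swap → [29, 62, 40, 95, 84, 81]
insert 61:
  append 61 at index 6 → [29, 62, 40, 95, 84, 81, 61] (no swap needed)
extract-min → returns 29:
  remove root 29; move last element 61 to root → [61, 62, 40, 95, 84, 81]
  61 vs smaller child 40 at index 2, swap → [40, 62, 61, 95, 84, 81]
insert 18:
  append 18 at index 6 → [40, 62, 61, 95, 84, 81, 18]
  18 < parent 61 at index 2, swap → [40, 62, 18, 95, 84, 81, 61]
  18 < parent 40 at index 0, swap → [18, 62, 40, 95, 84, 81, 61]
insert 54:
  append 54 at index 7 → [18, 62, 40, 95, 84, 81, 61, 54]
  54 < parent 95 at index 3, swap → [18, 62, 40, 54, 84, 81, 61, 95]
  54 < parent 62 at index 1, swap → [18, 54, 40, 62, 84, 81, 61, 95]
extract-min → returns 18:
  remove root 18; move last element 95 to root → [95, 54, 40, 62, 84, 81, 61]
  95 vs smaller child 40 at index 2, swap → [40, 54, 95, 62, 84, 81, 61]
  95 vs smaller child 61 at index 6, swap → [40, 54, 61, 62, 84, 81, 95]
extract-min → returns 40:
  remove root 40; move last element 95 to root → [95, 54, 61, 62, 84, 81]
  95 vs smaller child 54 at index 1, swap → [54, 95, 61, 62, 84, 81]
  95 vs smaller child 62 at index 3, swap → [54, 62, 61, 95, 84, 81]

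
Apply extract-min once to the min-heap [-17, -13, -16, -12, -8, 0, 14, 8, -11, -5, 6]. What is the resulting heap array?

[-16, -13, 0, -12, -8, 6, 14, 8, -11, -5]

remove root -17; move last element 6 to root → [6, -13, -16, -12, -8, 0, 14, 8, -11, -5]
6 vs smaller child -16 at index 2, swap → [-16, -13, 6, -12, -8, 0, 14, 8, -11, -5]
6 vs smaller child 0 at index 5, swap → [-16, -13, 0, -12, -8, 6, 14, 8, -11, -5]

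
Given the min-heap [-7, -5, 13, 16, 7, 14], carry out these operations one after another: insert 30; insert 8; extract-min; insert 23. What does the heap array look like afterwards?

[-5, 7, 13, 8, 16, 14, 30, 23]

insert 30:
  append 30 at index 6 → [-7, -5, 13, 16, 7, 14, 30] (no swap needed)
insert 8:
  append 8 at index 7 → [-7, -5, 13, 16, 7, 14, 30, 8]
  8 < parent 16 at index 3, swap → [-7, -5, 13, 8, 7, 14, 30, 16]
extract-min → returns -7:
  remove root -7; move last element 16 to root → [16, -5, 13, 8, 7, 14, 30]
  16 vs smaller child -5 at index 1, swap → [-5, 16, 13, 8, 7, 14, 30]
  16 vs smaller child 7 at index 4, swap → [-5, 7, 13, 8, 16, 14, 30]
insert 23:
  append 23 at index 7 → [-5, 7, 13, 8, 16, 14, 30, 23] (no swap needed)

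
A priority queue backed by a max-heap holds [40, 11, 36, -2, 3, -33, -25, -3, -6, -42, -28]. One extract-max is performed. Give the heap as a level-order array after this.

remove root 40; move last element -28 to root → [-28, 11, 36, -2, 3, -33, -25, -3, -6, -42]
-28 vs larger child 36 at index 2, swap → [36, 11, -28, -2, 3, -33, -25, -3, -6, -42]
-28 vs larger child -25 at index 6, swap → [36, 11, -25, -2, 3, -33, -28, -3, -6, -42]

[36, 11, -25, -2, 3, -33, -28, -3, -6, -42]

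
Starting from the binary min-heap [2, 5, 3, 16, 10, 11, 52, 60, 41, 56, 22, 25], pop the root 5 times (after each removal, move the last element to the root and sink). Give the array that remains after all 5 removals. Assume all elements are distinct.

[16, 22, 25, 41, 60, 56, 52]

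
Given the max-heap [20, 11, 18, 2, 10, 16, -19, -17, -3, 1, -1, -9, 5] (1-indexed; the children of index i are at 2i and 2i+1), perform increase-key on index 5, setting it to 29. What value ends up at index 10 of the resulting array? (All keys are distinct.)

1

set index 5 from 10 to 29 → [20, 11, 18, 2, 29, 16, -19, -17, -3, 1, -1, -9, 5]
29 > parent 11 at index 2, swap → [20, 29, 18, 2, 11, 16, -19, -17, -3, 1, -1, -9, 5]
29 > parent 20 at index 1, swap → [29, 20, 18, 2, 11, 16, -19, -17, -3, 1, -1, -9, 5]
resulting array: [29, 20, 18, 2, 11, 16, -19, -17, -3, 1, -1, -9, 5]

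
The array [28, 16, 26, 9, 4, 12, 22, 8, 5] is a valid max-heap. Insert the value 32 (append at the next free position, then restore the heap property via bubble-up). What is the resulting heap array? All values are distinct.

append 32 at index 9 → [28, 16, 26, 9, 4, 12, 22, 8, 5, 32]
32 > parent 4 at index 4, swap → [28, 16, 26, 9, 32, 12, 22, 8, 5, 4]
32 > parent 16 at index 1, swap → [28, 32, 26, 9, 16, 12, 22, 8, 5, 4]
32 > parent 28 at index 0, swap → [32, 28, 26, 9, 16, 12, 22, 8, 5, 4]

[32, 28, 26, 9, 16, 12, 22, 8, 5, 4]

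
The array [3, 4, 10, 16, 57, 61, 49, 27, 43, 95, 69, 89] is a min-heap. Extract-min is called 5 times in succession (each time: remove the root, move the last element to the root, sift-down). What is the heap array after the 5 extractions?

[43, 57, 49, 89, 95, 61, 69]

extract-min #1 returns 3:
  remove root 3; move last element 89 to root → [89, 4, 10, 16, 57, 61, 49, 27, 43, 95, 69]
  89 vs smaller child 4 at index 1, swap → [4, 89, 10, 16, 57, 61, 49, 27, 43, 95, 69]
  89 vs smaller child 16 at index 3, swap → [4, 16, 10, 89, 57, 61, 49, 27, 43, 95, 69]
  89 vs smaller child 27 at index 7, swap → [4, 16, 10, 27, 57, 61, 49, 89, 43, 95, 69]
extract-min #2 returns 4:
  remove root 4; move last element 69 to root → [69, 16, 10, 27, 57, 61, 49, 89, 43, 95]
  69 vs smaller child 10 at index 2, swap → [10, 16, 69, 27, 57, 61, 49, 89, 43, 95]
  69 vs smaller child 49 at index 6, swap → [10, 16, 49, 27, 57, 61, 69, 89, 43, 95]
extract-min #3 returns 10:
  remove root 10; move last element 95 to root → [95, 16, 49, 27, 57, 61, 69, 89, 43]
  95 vs smaller child 16 at index 1, swap → [16, 95, 49, 27, 57, 61, 69, 89, 43]
  95 vs smaller child 27 at index 3, swap → [16, 27, 49, 95, 57, 61, 69, 89, 43]
  95 vs smaller child 43 at index 8, swap → [16, 27, 49, 43, 57, 61, 69, 89, 95]
extract-min #4 returns 16:
  remove root 16; move last element 95 to root → [95, 27, 49, 43, 57, 61, 69, 89]
  95 vs smaller child 27 at index 1, swap → [27, 95, 49, 43, 57, 61, 69, 89]
  95 vs smaller child 43 at index 3, swap → [27, 43, 49, 95, 57, 61, 69, 89]
  95 vs only child 89 at index 7, swap → [27, 43, 49, 89, 57, 61, 69, 95]
extract-min #5 returns 27:
  remove root 27; move last element 95 to root → [95, 43, 49, 89, 57, 61, 69]
  95 vs smaller child 43 at index 1, swap → [43, 95, 49, 89, 57, 61, 69]
  95 vs smaller child 57 at index 4, swap → [43, 57, 49, 89, 95, 61, 69]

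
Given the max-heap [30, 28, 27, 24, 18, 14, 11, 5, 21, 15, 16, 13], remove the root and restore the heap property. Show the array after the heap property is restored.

[28, 24, 27, 21, 18, 14, 11, 5, 13, 15, 16]

remove root 30; move last element 13 to root → [13, 28, 27, 24, 18, 14, 11, 5, 21, 15, 16]
13 vs larger child 28 at index 1, swap → [28, 13, 27, 24, 18, 14, 11, 5, 21, 15, 16]
13 vs larger child 24 at index 3, swap → [28, 24, 27, 13, 18, 14, 11, 5, 21, 15, 16]
13 vs larger child 21 at index 8, swap → [28, 24, 27, 21, 18, 14, 11, 5, 13, 15, 16]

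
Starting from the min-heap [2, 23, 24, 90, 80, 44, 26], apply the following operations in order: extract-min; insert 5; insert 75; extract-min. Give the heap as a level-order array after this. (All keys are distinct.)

extract-min → returns 2:
  remove root 2; move last element 26 to root → [26, 23, 24, 90, 80, 44]
  26 vs smaller child 23 at index 1, swap → [23, 26, 24, 90, 80, 44]
insert 5:
  append 5 at index 6 → [23, 26, 24, 90, 80, 44, 5]
  5 < parent 24 at index 2, swap → [23, 26, 5, 90, 80, 44, 24]
  5 < parent 23 at index 0, swap → [5, 26, 23, 90, 80, 44, 24]
insert 75:
  append 75 at index 7 → [5, 26, 23, 90, 80, 44, 24, 75]
  75 < parent 90 at index 3, swap → [5, 26, 23, 75, 80, 44, 24, 90]
extract-min → returns 5:
  remove root 5; move last element 90 to root → [90, 26, 23, 75, 80, 44, 24]
  90 vs smaller child 23 at index 2, swap → [23, 26, 90, 75, 80, 44, 24]
  90 vs smaller child 24 at index 6, swap → [23, 26, 24, 75, 80, 44, 90]

[23, 26, 24, 75, 80, 44, 90]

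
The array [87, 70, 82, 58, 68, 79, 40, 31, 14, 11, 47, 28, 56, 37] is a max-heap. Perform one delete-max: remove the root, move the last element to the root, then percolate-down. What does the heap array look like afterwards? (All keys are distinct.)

remove root 87; move last element 37 to root → [37, 70, 82, 58, 68, 79, 40, 31, 14, 11, 47, 28, 56]
37 vs larger child 82 at index 2, swap → [82, 70, 37, 58, 68, 79, 40, 31, 14, 11, 47, 28, 56]
37 vs larger child 79 at index 5, swap → [82, 70, 79, 58, 68, 37, 40, 31, 14, 11, 47, 28, 56]
37 vs larger child 56 at index 12, swap → [82, 70, 79, 58, 68, 56, 40, 31, 14, 11, 47, 28, 37]

[82, 70, 79, 58, 68, 56, 40, 31, 14, 11, 47, 28, 37]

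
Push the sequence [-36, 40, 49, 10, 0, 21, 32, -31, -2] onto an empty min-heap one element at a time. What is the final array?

[-36, -31, 21, -2, 10, 49, 32, 40, 0]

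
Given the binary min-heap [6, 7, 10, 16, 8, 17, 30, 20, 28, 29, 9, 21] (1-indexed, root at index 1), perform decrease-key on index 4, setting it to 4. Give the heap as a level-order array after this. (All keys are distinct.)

[4, 6, 10, 7, 8, 17, 30, 20, 28, 29, 9, 21]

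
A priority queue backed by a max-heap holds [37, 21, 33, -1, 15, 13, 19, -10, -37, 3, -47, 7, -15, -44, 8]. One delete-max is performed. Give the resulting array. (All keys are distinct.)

[33, 21, 19, -1, 15, 13, 8, -10, -37, 3, -47, 7, -15, -44]

remove root 37; move last element 8 to root → [8, 21, 33, -1, 15, 13, 19, -10, -37, 3, -47, 7, -15, -44]
8 vs larger child 33 at index 2, swap → [33, 21, 8, -1, 15, 13, 19, -10, -37, 3, -47, 7, -15, -44]
8 vs larger child 19 at index 6, swap → [33, 21, 19, -1, 15, 13, 8, -10, -37, 3, -47, 7, -15, -44]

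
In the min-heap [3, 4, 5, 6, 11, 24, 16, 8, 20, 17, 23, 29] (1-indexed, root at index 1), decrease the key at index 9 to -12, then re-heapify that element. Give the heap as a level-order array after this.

set index 9 from 20 to -12 → [3, 4, 5, 6, 11, 24, 16, 8, -12, 17, 23, 29]
-12 < parent 6 at index 4, swap → [3, 4, 5, -12, 11, 24, 16, 8, 6, 17, 23, 29]
-12 < parent 4 at index 2, swap → [3, -12, 5, 4, 11, 24, 16, 8, 6, 17, 23, 29]
-12 < parent 3 at index 1, swap → [-12, 3, 5, 4, 11, 24, 16, 8, 6, 17, 23, 29]

[-12, 3, 5, 4, 11, 24, 16, 8, 6, 17, 23, 29]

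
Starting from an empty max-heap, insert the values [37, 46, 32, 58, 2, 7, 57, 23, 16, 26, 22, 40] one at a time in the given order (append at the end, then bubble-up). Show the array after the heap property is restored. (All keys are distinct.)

[58, 46, 57, 37, 26, 40, 32, 23, 16, 2, 22, 7]

Insert 37:
  append 37 at index 0 → [37] (no swap needed)
Insert 46:
  append 46 at index 1 → [37, 46]
  46 > parent 37 at index 0, swap → [46, 37]
Insert 32:
  append 32 at index 2 → [46, 37, 32] (no swap needed)
Insert 58:
  append 58 at index 3 → [46, 37, 32, 58]
  58 > parent 37 at index 1, swap → [46, 58, 32, 37]
  58 > parent 46 at index 0, swap → [58, 46, 32, 37]
Insert 2:
  append 2 at index 4 → [58, 46, 32, 37, 2] (no swap needed)
Insert 7:
  append 7 at index 5 → [58, 46, 32, 37, 2, 7] (no swap needed)
Insert 57:
  append 57 at index 6 → [58, 46, 32, 37, 2, 7, 57]
  57 > parent 32 at index 2, swap → [58, 46, 57, 37, 2, 7, 32]
Insert 23:
  append 23 at index 7 → [58, 46, 57, 37, 2, 7, 32, 23] (no swap needed)
Insert 16:
  append 16 at index 8 → [58, 46, 57, 37, 2, 7, 32, 23, 16] (no swap needed)
Insert 26:
  append 26 at index 9 → [58, 46, 57, 37, 2, 7, 32, 23, 16, 26]
  26 > parent 2 at index 4, swap → [58, 46, 57, 37, 26, 7, 32, 23, 16, 2]
Insert 22:
  append 22 at index 10 → [58, 46, 57, 37, 26, 7, 32, 23, 16, 2, 22] (no swap needed)
Insert 40:
  append 40 at index 11 → [58, 46, 57, 37, 26, 7, 32, 23, 16, 2, 22, 40]
  40 > parent 7 at index 5, swap → [58, 46, 57, 37, 26, 40, 32, 23, 16, 2, 22, 7]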